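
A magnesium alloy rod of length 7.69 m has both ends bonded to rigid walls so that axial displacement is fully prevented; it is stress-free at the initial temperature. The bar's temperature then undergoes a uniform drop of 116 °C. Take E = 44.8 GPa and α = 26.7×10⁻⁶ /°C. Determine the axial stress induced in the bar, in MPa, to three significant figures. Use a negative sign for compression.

139 MPa

Free thermal expansion αLΔT = 26.7e-6 · 7690 · -116 = -23.82 mm.
The walls impose strain ε = −(-23.82)/7690 = 3.0972e-03; σ = Eε = 44800 · 3.0972e-03 = 138.8 MPa.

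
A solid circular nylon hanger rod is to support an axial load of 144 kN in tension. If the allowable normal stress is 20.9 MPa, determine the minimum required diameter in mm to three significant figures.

93.7 mm

Required area A ≥ P/σ_allow = 144000/20.9 = 6890 mm².
For a solid circular section, d ≥ √(4A/π) = 93.66 mm.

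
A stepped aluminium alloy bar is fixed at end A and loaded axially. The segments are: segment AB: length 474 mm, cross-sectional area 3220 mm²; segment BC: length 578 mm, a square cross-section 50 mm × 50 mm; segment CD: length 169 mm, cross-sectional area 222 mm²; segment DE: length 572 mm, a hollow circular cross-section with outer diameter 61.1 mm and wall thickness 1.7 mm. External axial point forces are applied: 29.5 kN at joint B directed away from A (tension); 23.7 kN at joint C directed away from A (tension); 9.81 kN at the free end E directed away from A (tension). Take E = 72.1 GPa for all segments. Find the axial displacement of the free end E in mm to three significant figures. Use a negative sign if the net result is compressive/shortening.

Internal axial forces (sectioning from the free end, tension +): N_DE = 9.81 kN, N_CD = 9.81 kN, N_BC = 33.51 kN, N_AB = 63.01 kN.
A_BC = 2500 mm².
A_DE = 317.2 mm².
δ_AB = 63010·474/(3220·72100) = 0.1286 mm
δ_BC = 33510·578/(2500·72100) = 0.1075 mm
δ_CD = 9810·169/(222·72100) = 0.1036 mm
δ_DE = 9810·572/(317.2·72100) = 0.2453 mm
δ = Σδ_i = 0.585 mm.

0.585 mm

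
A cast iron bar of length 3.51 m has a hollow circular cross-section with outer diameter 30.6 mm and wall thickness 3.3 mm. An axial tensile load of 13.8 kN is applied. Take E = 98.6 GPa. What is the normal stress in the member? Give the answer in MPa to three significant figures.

A = 283 mm².
σ = N/A = 13800/283 = 48.76 MPa.

48.8 MPa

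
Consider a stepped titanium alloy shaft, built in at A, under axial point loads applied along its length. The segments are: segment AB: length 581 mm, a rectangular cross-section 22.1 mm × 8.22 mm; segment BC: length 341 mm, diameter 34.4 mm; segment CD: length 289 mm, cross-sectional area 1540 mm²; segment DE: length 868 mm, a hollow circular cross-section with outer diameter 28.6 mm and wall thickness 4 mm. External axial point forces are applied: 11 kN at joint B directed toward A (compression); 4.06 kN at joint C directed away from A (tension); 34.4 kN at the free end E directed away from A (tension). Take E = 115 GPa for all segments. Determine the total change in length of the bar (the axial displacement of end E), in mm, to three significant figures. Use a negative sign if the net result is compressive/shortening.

1.78 mm

Internal axial forces (sectioning from the free end, tension +): N_DE = 34.4 kN, N_CD = 34.4 kN, N_BC = 38.46 kN, N_AB = 27.46 kN.
A_AB = 181.7 mm².
A_BC = 929.4 mm².
A_DE = 309.1 mm².
δ_AB = 27460·581/(181.7·115000) = 0.7637 mm
δ_BC = 38460·341/(929.4·115000) = 0.1227 mm
δ_CD = 34400·289/(1540·115000) = 0.05614 mm
δ_DE = 34400·868/(309.1·115000) = 0.8399 mm
δ = Σδ_i = 1.782 mm.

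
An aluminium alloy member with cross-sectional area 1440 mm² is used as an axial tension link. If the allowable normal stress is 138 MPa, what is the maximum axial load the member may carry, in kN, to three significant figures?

P_max = σ_allow · A = 138 · 1440 = 198700 N = 198.7 kN.

199 kN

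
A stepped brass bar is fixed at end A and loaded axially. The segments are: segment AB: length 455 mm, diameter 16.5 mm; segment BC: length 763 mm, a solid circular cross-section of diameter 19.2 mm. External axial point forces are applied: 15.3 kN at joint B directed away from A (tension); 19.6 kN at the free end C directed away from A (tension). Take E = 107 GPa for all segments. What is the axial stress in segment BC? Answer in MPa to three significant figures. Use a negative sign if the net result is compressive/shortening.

67.7 MPa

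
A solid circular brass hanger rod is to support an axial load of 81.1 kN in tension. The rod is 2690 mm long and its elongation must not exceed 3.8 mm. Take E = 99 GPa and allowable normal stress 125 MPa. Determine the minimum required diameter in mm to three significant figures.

Required area A ≥ P/σ_allow = 81100/125 = 648.8 mm².
For a solid circular section, d ≥ √(4A/π) = 28.74 mm.
Elongation limit: A ≥ PL/(Eδ_allow) = 81100·2690/(99000·3.8) = 579.9 mm² ⇒ d ≥ 27.17 mm.
The stress limit governs.

28.7 mm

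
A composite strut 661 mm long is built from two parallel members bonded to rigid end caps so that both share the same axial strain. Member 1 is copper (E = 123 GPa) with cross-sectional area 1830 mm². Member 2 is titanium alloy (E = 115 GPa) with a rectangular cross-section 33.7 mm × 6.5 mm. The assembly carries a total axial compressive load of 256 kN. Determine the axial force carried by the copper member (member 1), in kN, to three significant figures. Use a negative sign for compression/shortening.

-230 kN

A_2 = 219.1 mm².
Equal strain + equilibrium ⇒ each member carries load in proportion to AE: A₁E₁ = 225100000 N, A₂E₂ = 25190000 N, ΣAE = 250300000 N.
F₁ = P·A₁E₁/ΣAE = -256000·225100000/250300000 = -230200 N.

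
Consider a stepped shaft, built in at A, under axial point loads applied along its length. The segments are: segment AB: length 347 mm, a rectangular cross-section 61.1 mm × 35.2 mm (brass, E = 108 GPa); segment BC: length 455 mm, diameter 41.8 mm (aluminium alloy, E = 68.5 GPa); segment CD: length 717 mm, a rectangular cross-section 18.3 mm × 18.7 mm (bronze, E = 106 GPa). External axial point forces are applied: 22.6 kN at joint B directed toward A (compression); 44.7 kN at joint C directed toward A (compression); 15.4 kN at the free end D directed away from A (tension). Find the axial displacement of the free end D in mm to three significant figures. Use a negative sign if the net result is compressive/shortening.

0.0850 mm

Internal axial forces (sectioning from the free end, tension +): N_CD = 15.4 kN, N_BC = -29.3 kN, N_AB = -51.9 kN.
A_AB = 2151 mm².
A_BC = 1372 mm².
A_CD = 342.2 mm².
δ_AB = -51900·347/(2151·108000) = -0.07753 mm
δ_BC = -29300·455/(1372·68500) = -0.1418 mm
δ_CD = 15400·717/(342.2·106000) = 0.3044 mm
δ = Σδ_i = 0.08504 mm.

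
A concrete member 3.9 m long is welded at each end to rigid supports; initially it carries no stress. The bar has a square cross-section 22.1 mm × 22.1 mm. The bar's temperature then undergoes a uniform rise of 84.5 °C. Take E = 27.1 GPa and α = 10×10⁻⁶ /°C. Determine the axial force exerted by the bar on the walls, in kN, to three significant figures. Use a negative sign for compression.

Free thermal expansion αLΔT = 10e-6 · 3900 · 84.5 = 3.295 mm.
The walls impose strain ε = −(3.295)/3900 = -8.4500e-04; σ = Eε = 27100 · -8.4500e-04 = -22.9 MPa.
Wall reaction R = σ·A = -22.9·488.4 = -11180 N = -11.18 kN.

-11.2 kN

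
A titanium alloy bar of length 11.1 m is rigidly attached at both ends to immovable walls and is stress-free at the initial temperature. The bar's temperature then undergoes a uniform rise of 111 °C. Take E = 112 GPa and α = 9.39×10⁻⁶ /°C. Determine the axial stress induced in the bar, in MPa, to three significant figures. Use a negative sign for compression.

Free thermal expansion αLΔT = 9.39e-6 · 11100 · 111 = 11.57 mm.
The walls impose strain ε = −(11.57)/11100 = -1.0423e-03; σ = Eε = 112000 · -1.0423e-03 = -116.7 MPa.

-117 MPa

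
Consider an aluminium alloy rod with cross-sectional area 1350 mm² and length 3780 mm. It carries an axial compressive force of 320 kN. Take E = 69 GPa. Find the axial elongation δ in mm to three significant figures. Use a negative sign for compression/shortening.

δ_mech = NL/(AE) = -320000·3780/(1350·69000) = -12.99 mm.

-13.0 mm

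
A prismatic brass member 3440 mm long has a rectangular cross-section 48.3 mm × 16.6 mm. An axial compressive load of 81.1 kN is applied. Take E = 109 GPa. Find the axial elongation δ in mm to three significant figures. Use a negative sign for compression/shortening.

-3.19 mm

A = 801.8 mm².
δ_mech = NL/(AE) = -81100·3440/(801.8·109000) = -3.192 mm.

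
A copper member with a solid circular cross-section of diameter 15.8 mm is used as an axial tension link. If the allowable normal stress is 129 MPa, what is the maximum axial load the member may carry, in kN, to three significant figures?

A = 196.1 mm².
P_max = σ_allow · A = 129 · 196.1 = 25290 N = 25.29 kN.

25.3 kN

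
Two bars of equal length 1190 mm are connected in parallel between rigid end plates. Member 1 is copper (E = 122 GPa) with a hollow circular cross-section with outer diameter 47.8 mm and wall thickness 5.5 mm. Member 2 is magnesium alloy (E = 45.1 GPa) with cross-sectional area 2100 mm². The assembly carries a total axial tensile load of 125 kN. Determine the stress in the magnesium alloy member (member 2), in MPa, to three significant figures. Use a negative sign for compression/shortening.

30.7 MPa

A_1 = 730.9 mm².
Equal strain + equilibrium ⇒ each member carries load in proportion to AE: A₁E₁ = 89170000 N, A₂E₂ = 94710000 N, ΣAE = 183900000 N.
σ₂ = P·E₂/ΣAE = 125000·45100/183900000 = 30.66 MPa.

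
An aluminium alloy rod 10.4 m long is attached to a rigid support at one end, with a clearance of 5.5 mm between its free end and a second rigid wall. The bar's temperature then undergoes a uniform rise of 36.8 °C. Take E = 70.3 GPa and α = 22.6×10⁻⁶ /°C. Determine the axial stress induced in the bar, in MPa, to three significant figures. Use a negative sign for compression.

-21.3 MPa

Free thermal expansion αLΔT = 22.6e-6 · 10400 · 36.8 = 8.649 mm.
The walls engage after the gap closes; constrained expansion = 8.649 − 5.5 = 3.149 mm.
The walls impose strain ε = −(3.149)/10400 = -3.0283e-04; σ = Eε = 70300 · -3.0283e-04 = -21.29 MPa.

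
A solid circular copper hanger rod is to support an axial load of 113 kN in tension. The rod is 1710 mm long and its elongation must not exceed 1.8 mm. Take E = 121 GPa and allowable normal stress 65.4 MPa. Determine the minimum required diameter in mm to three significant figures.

46.9 mm

Required area A ≥ P/σ_allow = 113000/65.4 = 1728 mm².
For a solid circular section, d ≥ √(4A/π) = 46.9 mm.
Elongation limit: A ≥ PL/(Eδ_allow) = 113000·1710/(121000·1.8) = 887.2 mm² ⇒ d ≥ 33.61 mm.
The stress limit governs.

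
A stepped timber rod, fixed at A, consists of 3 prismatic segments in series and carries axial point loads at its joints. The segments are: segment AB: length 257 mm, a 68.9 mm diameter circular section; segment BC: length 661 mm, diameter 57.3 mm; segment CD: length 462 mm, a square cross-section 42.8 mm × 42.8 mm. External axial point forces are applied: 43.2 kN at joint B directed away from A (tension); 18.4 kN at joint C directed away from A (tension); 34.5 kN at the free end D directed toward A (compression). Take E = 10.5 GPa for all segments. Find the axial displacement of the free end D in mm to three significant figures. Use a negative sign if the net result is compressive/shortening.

-1.04 mm

Internal axial forces (sectioning from the free end, tension +): N_CD = -34.5 kN, N_BC = -16.1 kN, N_AB = 27.1 kN.
A_AB = 3728 mm².
A_BC = 2579 mm².
A_CD = 1832 mm².
δ_AB = 27100·257/(3728·10500) = 0.1779 mm
δ_BC = -16100·661/(2579·10500) = -0.393 mm
δ_CD = -34500·462/(1832·10500) = -0.8287 mm
δ = Σδ_i = -1.044 mm.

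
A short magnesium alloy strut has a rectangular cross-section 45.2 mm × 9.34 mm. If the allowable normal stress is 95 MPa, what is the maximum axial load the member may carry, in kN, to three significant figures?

40.1 kN

A = 422.2 mm².
P_max = σ_allow · A = 95 · 422.2 = 40110 N = 40.11 kN.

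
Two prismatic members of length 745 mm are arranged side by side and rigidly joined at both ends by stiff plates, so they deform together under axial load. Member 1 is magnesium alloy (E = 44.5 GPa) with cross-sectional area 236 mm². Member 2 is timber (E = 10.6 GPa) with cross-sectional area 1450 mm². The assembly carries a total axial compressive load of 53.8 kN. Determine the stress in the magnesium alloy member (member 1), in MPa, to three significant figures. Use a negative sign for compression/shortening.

-92.5 MPa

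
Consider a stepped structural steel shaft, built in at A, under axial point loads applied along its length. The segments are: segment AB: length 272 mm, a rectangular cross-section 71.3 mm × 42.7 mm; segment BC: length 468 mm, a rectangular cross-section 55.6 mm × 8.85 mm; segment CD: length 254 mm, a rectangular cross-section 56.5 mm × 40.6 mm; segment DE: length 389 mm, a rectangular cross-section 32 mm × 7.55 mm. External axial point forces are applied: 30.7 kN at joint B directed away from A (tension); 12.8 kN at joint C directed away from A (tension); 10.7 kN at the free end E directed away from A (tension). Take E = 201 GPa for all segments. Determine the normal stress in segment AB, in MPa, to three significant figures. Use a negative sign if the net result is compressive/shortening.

17.8 MPa

Internal axial forces (sectioning from the free end, tension +): N_DE = 10.7 kN, N_CD = 10.7 kN, N_BC = 23.5 kN, N_AB = 54.2 kN.
A_AB = 3045 mm².
σ_AB = N_AB/A_AB = 54200/3045 = 17.8 MPa.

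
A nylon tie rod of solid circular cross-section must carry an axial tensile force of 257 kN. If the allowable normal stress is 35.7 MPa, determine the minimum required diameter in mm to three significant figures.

Required area A ≥ P/σ_allow = 257000/35.7 = 7199 mm².
For a solid circular section, d ≥ √(4A/π) = 95.74 mm.

95.7 mm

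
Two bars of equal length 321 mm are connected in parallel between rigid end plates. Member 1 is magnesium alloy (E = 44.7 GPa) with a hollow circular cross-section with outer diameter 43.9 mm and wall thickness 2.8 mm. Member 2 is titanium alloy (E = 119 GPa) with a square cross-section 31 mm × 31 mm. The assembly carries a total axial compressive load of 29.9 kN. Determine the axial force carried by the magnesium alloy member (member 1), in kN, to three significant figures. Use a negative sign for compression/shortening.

A_1 = 361.5 mm².
A_2 = 961 mm².
Equal strain + equilibrium ⇒ each member carries load in proportion to AE: A₁E₁ = 16160000 N, A₂E₂ = 114400000 N, ΣAE = 130500000 N.
F₁ = P·A₁E₁/ΣAE = -29900·16160000/130500000 = -3702 N.

-3.70 kN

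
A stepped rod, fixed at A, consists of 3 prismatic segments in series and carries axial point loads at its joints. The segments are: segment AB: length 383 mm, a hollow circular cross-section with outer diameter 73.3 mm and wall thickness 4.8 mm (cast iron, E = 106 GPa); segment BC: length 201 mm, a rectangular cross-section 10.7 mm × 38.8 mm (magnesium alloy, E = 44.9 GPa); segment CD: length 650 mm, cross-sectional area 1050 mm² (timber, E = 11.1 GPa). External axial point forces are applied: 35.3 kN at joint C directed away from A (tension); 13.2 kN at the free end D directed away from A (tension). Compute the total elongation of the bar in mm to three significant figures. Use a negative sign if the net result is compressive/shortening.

Internal axial forces (sectioning from the free end, tension +): N_CD = 13.2 kN, N_BC = 48.5 kN, N_AB = 48.5 kN.
A_AB = 1033 mm².
A_BC = 415.2 mm².
δ_AB = 48500·383/(1033·106000) = 0.1696 mm
δ_BC = 48500·201/(415.2·44900) = 0.523 mm
δ_CD = 13200·650/(1050·11100) = 0.7362 mm
δ = Σδ_i = 1.429 mm.

1.43 mm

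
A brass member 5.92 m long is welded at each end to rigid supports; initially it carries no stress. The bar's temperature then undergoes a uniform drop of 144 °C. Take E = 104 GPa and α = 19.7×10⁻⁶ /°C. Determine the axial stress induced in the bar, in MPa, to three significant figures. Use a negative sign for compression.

295 MPa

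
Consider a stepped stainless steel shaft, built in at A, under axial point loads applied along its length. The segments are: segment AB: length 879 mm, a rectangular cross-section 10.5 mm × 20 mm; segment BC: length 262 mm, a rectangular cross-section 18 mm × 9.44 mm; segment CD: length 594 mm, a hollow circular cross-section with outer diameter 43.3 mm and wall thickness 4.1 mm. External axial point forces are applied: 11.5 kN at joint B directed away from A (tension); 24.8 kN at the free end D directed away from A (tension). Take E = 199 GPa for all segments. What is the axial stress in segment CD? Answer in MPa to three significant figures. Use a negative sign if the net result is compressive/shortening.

49.1 MPa

Internal axial forces (sectioning from the free end, tension +): N_CD = 24.8 kN, N_BC = 24.8 kN, N_AB = 36.3 kN.
A_CD = 504.9 mm².
σ_CD = N_CD/A_CD = 24800/504.9 = 49.12 MPa.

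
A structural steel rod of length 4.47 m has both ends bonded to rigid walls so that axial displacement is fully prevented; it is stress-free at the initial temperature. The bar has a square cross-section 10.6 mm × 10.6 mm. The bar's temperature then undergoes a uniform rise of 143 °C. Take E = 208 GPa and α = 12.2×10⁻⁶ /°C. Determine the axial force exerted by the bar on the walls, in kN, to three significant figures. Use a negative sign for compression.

-40.8 kN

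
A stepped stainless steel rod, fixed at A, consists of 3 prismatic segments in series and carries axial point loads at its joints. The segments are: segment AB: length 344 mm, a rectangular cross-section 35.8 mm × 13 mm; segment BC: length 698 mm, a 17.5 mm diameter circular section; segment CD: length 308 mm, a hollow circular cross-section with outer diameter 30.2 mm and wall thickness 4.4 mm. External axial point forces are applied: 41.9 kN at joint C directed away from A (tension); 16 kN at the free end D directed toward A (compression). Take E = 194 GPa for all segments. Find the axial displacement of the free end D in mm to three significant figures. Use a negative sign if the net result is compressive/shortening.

0.415 mm

Internal axial forces (sectioning from the free end, tension +): N_CD = -16 kN, N_BC = 25.9 kN, N_AB = 25.9 kN.
A_AB = 465.4 mm².
A_BC = 240.5 mm².
A_CD = 356.6 mm².
δ_AB = 25900·344/(465.4·194000) = 0.09868 mm
δ_BC = 25900·698/(240.5·194000) = 0.3874 mm
δ_CD = -16000·308/(356.6·194000) = -0.07123 mm
δ = Σδ_i = 0.4149 mm.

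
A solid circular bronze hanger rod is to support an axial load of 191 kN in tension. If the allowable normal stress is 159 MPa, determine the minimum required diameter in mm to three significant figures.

Required area A ≥ P/σ_allow = 191000/159 = 1201 mm².
For a solid circular section, d ≥ √(4A/π) = 39.11 mm.

39.1 mm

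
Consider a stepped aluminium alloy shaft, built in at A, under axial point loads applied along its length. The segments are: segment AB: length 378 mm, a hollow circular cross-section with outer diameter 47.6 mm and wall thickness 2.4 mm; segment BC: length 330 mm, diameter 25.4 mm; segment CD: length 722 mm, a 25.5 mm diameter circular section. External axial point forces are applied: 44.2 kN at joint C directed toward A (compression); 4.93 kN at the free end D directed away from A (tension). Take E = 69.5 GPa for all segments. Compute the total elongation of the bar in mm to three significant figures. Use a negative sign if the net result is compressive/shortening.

-0.894 mm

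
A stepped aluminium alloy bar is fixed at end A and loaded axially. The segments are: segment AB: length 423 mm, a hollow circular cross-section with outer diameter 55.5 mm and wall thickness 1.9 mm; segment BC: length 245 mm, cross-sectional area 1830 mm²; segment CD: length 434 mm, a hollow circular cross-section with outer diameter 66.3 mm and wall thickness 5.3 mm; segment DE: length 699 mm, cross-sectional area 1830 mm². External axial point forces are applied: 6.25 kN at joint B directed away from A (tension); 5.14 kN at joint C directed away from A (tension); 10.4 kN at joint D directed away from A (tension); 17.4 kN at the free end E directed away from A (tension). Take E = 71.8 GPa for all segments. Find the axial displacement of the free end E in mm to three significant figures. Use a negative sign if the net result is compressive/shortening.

1.04 mm

Internal axial forces (sectioning from the free end, tension +): N_DE = 17.4 kN, N_CD = 27.8 kN, N_BC = 32.94 kN, N_AB = 39.19 kN.
A_AB = 319.9 mm².
A_CD = 1016 mm².
δ_AB = 39190·423/(319.9·71800) = 0.7216 mm
δ_BC = 32940·245/(1830·71800) = 0.06142 mm
δ_CD = 27800·434/(1016·71800) = 0.1654 mm
δ_DE = 17400·699/(1830·71800) = 0.09257 mm
δ = Σδ_i = 1.041 mm.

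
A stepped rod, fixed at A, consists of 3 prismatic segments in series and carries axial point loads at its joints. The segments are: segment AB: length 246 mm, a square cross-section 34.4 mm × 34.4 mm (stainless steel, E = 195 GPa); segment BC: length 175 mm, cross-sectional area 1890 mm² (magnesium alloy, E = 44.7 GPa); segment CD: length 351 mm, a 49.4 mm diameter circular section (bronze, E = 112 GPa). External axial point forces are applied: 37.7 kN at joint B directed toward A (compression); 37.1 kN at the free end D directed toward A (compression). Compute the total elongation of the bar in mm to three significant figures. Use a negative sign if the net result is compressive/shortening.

-0.217 mm

Internal axial forces (sectioning from the free end, tension +): N_CD = -37.1 kN, N_BC = -37.1 kN, N_AB = -74.8 kN.
A_AB = 1183 mm².
A_CD = 1917 mm².
δ_AB = -74800·246/(1183·195000) = -0.07974 mm
δ_BC = -37100·175/(1890·44700) = -0.07685 mm
δ_CD = -37100·351/(1917·112000) = -0.06066 mm
δ = Σδ_i = -0.2173 mm.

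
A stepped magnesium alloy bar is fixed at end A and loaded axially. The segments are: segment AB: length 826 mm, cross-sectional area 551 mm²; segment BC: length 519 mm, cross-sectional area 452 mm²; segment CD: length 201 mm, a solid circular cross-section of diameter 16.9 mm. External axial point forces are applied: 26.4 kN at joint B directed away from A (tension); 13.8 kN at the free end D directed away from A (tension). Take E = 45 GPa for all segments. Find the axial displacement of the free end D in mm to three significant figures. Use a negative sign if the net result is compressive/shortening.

1.97 mm

Internal axial forces (sectioning from the free end, tension +): N_CD = 13.8 kN, N_BC = 13.8 kN, N_AB = 40.2 kN.
A_CD = 224.3 mm².
δ_AB = 40200·826/(551·45000) = 1.339 mm
δ_BC = 13800·519/(452·45000) = 0.3521 mm
δ_CD = 13800·201/(224.3·45000) = 0.2748 mm
δ = Σδ_i = 1.966 mm.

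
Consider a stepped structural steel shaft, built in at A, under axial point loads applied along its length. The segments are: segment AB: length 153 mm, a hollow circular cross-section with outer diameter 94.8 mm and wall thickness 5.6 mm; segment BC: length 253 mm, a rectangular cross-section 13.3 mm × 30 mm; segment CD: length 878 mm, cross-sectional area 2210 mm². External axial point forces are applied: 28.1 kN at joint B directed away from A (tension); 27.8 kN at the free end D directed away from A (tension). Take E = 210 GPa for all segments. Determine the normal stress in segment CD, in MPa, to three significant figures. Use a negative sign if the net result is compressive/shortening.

12.6 MPa

Internal axial forces (sectioning from the free end, tension +): N_CD = 27.8 kN, N_BC = 27.8 kN, N_AB = 55.9 kN.
σ_CD = N_CD/A_CD = 27800/2210 = 12.58 MPa.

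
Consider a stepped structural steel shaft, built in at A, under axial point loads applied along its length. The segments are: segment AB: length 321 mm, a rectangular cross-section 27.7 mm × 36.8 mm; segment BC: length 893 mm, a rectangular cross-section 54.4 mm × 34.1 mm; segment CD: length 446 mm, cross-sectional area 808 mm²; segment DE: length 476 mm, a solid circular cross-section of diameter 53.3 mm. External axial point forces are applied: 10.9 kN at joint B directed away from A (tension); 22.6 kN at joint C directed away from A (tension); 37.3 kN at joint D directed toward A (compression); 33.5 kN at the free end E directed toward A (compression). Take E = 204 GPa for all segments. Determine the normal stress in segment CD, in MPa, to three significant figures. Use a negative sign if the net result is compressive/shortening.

-87.6 MPa

Internal axial forces (sectioning from the free end, tension +): N_DE = -33.5 kN, N_CD = -70.8 kN, N_BC = -48.2 kN, N_AB = -37.3 kN.
σ_CD = N_CD/A_CD = -70800/808 = -87.62 MPa.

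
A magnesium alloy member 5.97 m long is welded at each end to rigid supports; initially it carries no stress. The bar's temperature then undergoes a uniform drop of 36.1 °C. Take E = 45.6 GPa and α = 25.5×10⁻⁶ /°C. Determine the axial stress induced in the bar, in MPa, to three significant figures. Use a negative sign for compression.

42.0 MPa

Free thermal expansion αLΔT = 25.5e-6 · 5970 · -36.1 = -5.496 mm.
The walls impose strain ε = −(-5.496)/5970 = 9.2055e-04; σ = Eε = 45600 · 9.2055e-04 = 41.98 MPa.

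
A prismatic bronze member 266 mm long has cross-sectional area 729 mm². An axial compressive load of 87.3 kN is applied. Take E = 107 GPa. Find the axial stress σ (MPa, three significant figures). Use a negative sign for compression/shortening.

σ = N/A = -87300/729 = -119.8 MPa.

-120 MPa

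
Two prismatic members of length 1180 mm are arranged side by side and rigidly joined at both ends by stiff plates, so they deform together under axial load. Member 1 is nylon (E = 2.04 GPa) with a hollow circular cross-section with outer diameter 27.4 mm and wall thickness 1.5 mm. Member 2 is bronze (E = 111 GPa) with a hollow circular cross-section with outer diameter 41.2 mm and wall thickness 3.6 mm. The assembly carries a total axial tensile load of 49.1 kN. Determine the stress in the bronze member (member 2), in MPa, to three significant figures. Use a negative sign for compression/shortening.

A_1 = 122.1 mm².
A_2 = 425.2 mm².
Equal strain + equilibrium ⇒ each member carries load in proportion to AE: A₁E₁ = 249000 N, A₂E₂ = 47200000 N, ΣAE = 47450000 N.
σ₂ = P·E₂/ΣAE = 49100·111000/47450000 = 114.9 MPa.

115 MPa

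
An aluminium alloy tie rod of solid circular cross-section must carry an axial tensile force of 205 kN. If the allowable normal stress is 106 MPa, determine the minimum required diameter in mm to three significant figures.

49.6 mm

Required area A ≥ P/σ_allow = 205000/106 = 1934 mm².
For a solid circular section, d ≥ √(4A/π) = 49.62 mm.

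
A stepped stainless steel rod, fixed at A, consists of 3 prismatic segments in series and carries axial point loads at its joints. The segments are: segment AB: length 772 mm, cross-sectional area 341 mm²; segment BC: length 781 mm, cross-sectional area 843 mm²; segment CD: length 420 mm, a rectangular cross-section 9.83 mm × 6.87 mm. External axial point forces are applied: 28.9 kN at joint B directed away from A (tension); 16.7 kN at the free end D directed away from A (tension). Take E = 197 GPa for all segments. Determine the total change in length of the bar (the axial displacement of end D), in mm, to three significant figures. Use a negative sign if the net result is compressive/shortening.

Internal axial forces (sectioning from the free end, tension +): N_CD = 16.7 kN, N_BC = 16.7 kN, N_AB = 45.6 kN.
A_CD = 67.53 mm².
δ_AB = 45600·772/(341·197000) = 0.524 mm
δ_BC = 16700·781/(843·197000) = 0.07854 mm
δ_CD = 16700·420/(67.53·197000) = 0.5272 mm
δ = Σδ_i = 1.13 mm.

1.13 mm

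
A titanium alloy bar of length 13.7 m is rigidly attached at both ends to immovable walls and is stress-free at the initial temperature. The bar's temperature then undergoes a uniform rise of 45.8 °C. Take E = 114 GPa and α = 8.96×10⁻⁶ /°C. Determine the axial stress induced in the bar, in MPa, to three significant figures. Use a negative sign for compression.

-46.8 MPa

Free thermal expansion αLΔT = 8.96e-6 · 13700 · 45.8 = 5.622 mm.
The walls impose strain ε = −(5.622)/13700 = -4.1037e-04; σ = Eε = 114000 · -4.1037e-04 = -46.78 MPa.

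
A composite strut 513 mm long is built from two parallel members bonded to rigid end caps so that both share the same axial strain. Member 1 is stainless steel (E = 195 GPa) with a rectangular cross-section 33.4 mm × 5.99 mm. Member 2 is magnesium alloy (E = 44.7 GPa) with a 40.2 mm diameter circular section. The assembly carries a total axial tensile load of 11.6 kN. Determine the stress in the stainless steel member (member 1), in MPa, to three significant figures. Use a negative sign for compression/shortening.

A_1 = 200.1 mm².
A_2 = 1269 mm².
Equal strain + equilibrium ⇒ each member carries load in proportion to AE: A₁E₁ = 39010000 N, A₂E₂ = 56730000 N, ΣAE = 95750000 N.
σ₁ = P·E₁/ΣAE = 11600·195000/95750000 = 23.62 MPa.

23.6 MPa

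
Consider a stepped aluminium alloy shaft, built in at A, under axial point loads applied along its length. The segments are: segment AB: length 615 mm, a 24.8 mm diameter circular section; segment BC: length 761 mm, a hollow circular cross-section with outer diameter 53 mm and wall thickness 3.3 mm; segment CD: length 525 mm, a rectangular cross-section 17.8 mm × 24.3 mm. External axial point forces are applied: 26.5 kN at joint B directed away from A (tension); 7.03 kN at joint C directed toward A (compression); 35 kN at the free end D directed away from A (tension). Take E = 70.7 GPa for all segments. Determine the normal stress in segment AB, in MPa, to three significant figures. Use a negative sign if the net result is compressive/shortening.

Internal axial forces (sectioning from the free end, tension +): N_CD = 35 kN, N_BC = 27.97 kN, N_AB = 54.47 kN.
A_AB = 483.1 mm².
σ_AB = N_AB/A_AB = 54470/483.1 = 112.8 MPa.

113 MPa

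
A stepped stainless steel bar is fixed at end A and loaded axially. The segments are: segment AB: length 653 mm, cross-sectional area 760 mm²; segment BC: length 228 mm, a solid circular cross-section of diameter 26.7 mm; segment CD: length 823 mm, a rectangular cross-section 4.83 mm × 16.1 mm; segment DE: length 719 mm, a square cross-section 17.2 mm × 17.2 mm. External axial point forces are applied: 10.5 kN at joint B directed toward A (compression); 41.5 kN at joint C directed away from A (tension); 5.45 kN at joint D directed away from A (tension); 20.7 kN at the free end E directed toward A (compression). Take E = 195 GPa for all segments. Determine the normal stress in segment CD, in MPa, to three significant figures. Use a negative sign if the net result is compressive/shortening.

-196 MPa

Internal axial forces (sectioning from the free end, tension +): N_DE = -20.7 kN, N_CD = -15.25 kN, N_BC = 26.25 kN, N_AB = 15.75 kN.
A_CD = 77.76 mm².
σ_CD = N_CD/A_CD = -15250/77.76 = -196.1 MPa.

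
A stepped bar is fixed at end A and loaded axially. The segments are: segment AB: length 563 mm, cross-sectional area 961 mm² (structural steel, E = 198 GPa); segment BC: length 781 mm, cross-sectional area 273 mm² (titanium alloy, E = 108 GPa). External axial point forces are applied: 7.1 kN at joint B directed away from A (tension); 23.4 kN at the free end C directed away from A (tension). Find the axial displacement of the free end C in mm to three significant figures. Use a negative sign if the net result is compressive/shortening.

Internal axial forces (sectioning from the free end, tension +): N_BC = 23.4 kN, N_AB = 30.5 kN.
δ_AB = 30500·563/(961·198000) = 0.09024 mm
δ_BC = 23400·781/(273·108000) = 0.6198 mm
δ = Σδ_i = 0.7101 mm.

0.710 mm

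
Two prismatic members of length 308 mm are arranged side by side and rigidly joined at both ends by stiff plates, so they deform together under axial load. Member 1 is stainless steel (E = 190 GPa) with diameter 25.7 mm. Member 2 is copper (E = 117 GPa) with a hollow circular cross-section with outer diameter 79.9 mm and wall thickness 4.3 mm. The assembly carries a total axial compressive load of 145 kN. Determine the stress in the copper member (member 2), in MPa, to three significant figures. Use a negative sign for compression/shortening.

A_1 = 518.7 mm².
A_2 = 1021 mm².
Equal strain + equilibrium ⇒ each member carries load in proportion to AE: A₁E₁ = 98560000 N, A₂E₂ = 119500000 N, ΣAE = 218100000 N.
σ₂ = P·E₂/ΣAE = -145000·117000/218100000 = -77.8 MPa.

-77.8 MPa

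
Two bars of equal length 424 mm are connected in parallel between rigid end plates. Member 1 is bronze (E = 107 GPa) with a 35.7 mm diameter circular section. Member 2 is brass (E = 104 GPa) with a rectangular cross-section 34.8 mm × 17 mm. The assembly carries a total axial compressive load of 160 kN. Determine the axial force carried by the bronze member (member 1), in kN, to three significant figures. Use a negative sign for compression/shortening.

A_1 = 1001 mm².
A_2 = 591.6 mm².
Equal strain + equilibrium ⇒ each member carries load in proportion to AE: A₁E₁ = 107100000 N, A₂E₂ = 61530000 N, ΣAE = 168600000 N.
F₁ = P·A₁E₁/ΣAE = -160000·107100000/168600000 = -101600 N.

-102 kN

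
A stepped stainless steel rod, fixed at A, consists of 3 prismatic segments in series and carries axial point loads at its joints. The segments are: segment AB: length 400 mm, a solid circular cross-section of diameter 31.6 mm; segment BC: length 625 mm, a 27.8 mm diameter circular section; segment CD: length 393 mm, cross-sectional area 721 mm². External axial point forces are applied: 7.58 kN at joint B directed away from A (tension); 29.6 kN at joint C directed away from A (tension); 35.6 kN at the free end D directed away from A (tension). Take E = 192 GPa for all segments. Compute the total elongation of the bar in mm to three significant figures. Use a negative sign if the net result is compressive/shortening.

0.644 mm

Internal axial forces (sectioning from the free end, tension +): N_CD = 35.6 kN, N_BC = 65.2 kN, N_AB = 72.78 kN.
A_AB = 784.3 mm².
A_BC = 607 mm².
δ_AB = 72780·400/(784.3·192000) = 0.1933 mm
δ_BC = 65200·625/(607·192000) = 0.3497 mm
δ_CD = 35600·393/(721·192000) = 0.1011 mm
δ = Σδ_i = 0.6441 mm.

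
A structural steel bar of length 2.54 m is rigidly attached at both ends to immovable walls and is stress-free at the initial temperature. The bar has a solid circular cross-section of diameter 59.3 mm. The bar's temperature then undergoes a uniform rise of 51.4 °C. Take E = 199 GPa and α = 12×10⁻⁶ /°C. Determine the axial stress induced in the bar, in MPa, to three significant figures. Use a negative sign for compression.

Free thermal expansion αLΔT = 12e-6 · 2540 · 51.4 = 1.567 mm.
The walls impose strain ε = −(1.567)/2540 = -6.1680e-04; σ = Eε = 199000 · -6.1680e-04 = -122.7 MPa.

-123 MPa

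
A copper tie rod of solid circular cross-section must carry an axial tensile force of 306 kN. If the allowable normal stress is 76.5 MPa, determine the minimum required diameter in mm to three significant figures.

Required area A ≥ P/σ_allow = 306000/76.5 = 4000 mm².
For a solid circular section, d ≥ √(4A/π) = 71.36 mm.

71.4 mm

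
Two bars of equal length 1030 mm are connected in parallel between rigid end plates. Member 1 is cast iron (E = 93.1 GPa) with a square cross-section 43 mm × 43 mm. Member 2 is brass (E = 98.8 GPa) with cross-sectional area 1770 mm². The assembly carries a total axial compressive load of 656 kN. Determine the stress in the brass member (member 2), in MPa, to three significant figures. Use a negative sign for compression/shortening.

-187 MPa

A_1 = 1849 mm².
Equal strain + equilibrium ⇒ each member carries load in proportion to AE: A₁E₁ = 172100000 N, A₂E₂ = 174900000 N, ΣAE = 347000000 N.
σ₂ = P·E₂/ΣAE = -656000·98800/347000000 = -186.8 MPa.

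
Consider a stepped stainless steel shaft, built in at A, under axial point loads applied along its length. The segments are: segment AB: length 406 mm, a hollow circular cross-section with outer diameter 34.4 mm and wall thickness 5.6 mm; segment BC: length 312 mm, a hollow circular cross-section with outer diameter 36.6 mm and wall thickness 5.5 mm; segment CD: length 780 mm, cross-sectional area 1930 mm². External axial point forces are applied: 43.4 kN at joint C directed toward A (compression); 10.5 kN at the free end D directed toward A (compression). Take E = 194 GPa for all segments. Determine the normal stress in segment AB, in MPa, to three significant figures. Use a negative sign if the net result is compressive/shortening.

-106 MPa

Internal axial forces (sectioning from the free end, tension +): N_CD = -10.5 kN, N_BC = -53.9 kN, N_AB = -53.9 kN.
A_AB = 506.7 mm².
σ_AB = N_AB/A_AB = -53900/506.7 = -106.4 MPa.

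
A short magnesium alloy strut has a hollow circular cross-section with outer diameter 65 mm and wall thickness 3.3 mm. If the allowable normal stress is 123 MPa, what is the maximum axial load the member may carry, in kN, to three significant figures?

A = 639.7 mm².
P_max = σ_allow · A = 123 · 639.7 = 78680 N = 78.68 kN.

78.7 kN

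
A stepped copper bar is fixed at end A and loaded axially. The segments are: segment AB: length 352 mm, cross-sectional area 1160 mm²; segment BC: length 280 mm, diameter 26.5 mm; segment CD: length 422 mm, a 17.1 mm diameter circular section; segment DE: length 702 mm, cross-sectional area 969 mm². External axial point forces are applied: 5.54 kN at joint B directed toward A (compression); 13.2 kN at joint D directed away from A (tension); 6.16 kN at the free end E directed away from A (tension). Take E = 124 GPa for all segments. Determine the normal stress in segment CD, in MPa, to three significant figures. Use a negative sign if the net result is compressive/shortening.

Internal axial forces (sectioning from the free end, tension +): N_DE = 6.16 kN, N_CD = 19.36 kN, N_BC = 19.36 kN, N_AB = 13.82 kN.
A_CD = 229.7 mm².
σ_CD = N_CD/A_CD = 19360/229.7 = 84.3 MPa.

84.3 MPa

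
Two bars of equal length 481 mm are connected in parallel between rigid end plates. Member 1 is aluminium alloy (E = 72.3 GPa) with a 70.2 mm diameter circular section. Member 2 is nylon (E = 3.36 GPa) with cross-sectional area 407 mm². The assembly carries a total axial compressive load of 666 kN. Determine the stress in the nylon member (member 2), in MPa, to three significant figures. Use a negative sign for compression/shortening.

-7.96 MPa

A_1 = 3870 mm².
Equal strain + equilibrium ⇒ each member carries load in proportion to AE: A₁E₁ = 279800000 N, A₂E₂ = 1368000 N, ΣAE = 281200000 N.
σ₂ = P·E₂/ΣAE = -666000·3360/281200000 = -7.958 MPa.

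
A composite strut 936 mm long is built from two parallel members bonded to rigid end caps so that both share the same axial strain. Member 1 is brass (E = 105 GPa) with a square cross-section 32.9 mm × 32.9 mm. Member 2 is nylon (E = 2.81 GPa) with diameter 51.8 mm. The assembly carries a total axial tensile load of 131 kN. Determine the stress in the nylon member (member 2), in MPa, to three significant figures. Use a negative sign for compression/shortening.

A_1 = 1082 mm².
A_2 = 2107 mm².
Equal strain + equilibrium ⇒ each member carries load in proportion to AE: A₁E₁ = 113700000 N, A₂E₂ = 5922000 N, ΣAE = 119600000 N.
σ₂ = P·E₂/ΣAE = 131000·2810/119600000 = 3.078 MPa.

3.08 MPa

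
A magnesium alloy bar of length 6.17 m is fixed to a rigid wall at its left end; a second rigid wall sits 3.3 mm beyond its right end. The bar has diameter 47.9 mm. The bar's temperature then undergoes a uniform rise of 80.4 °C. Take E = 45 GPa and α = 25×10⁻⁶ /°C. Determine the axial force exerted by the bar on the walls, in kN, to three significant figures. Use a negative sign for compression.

Free thermal expansion αLΔT = 25e-6 · 6170 · 80.4 = 12.4 mm.
The walls engage after the gap closes; constrained expansion = 12.4 − 3.3 = 9.102 mm.
The walls impose strain ε = −(9.102)/6170 = -1.4752e-03; σ = Eε = 45000 · -1.4752e-03 = -66.38 MPa.
Wall reaction R = σ·A = -66.38·1802 = -119600 N = -119.6 kN.

-120 kN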